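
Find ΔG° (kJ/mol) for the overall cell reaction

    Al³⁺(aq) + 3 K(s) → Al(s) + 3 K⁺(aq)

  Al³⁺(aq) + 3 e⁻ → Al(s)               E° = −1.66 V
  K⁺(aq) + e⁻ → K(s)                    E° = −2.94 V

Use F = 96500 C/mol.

−371 kJ/mol

In the reaction as written Al³⁺(aq) is reduced, so the Al³⁺/Al couple is the cathode and K⁺/K is the anode.
E°cell = −1.66 − (−2.94) = +1.28 V; balancing electrons gives n = 3.
ΔG° = −nFE°cell = −(3)(96500)(+1.28) J/mol = −371 kJ/mol.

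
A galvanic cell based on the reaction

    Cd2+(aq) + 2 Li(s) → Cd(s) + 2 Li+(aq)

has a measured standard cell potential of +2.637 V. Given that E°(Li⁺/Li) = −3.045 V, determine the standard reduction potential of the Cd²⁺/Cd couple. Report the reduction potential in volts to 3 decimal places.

In the reaction as written the Cd²⁺/Cd couple is reduced (cathode) and Li⁺/Li is oxidized (anode), so E°cell = E°(Cd²⁺/Cd) − E°(Li⁺/Li).
E°(Cd²⁺/Cd) = E°cell + E°(anode) = +2.637 + (−3.045) = −0.408 V.

−0.408 V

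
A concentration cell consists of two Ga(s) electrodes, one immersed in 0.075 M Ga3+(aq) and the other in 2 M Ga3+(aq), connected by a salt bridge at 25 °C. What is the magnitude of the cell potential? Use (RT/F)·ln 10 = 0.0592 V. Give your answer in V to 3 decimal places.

For a concentration cell E°cell = 0, since both electrodes use the same couple.
The compartment with the higher Ga3+(aq) concentration (2 M) acts as the cathode; ions are reduced there and produced at the dilute (0.075 M) anode.
With n = 3, Ecell = −(0.0592/3)·log([dilute]/[conc]) = −(0.0592/3)·log(0.075/2) = +0.028 V.

0.028 V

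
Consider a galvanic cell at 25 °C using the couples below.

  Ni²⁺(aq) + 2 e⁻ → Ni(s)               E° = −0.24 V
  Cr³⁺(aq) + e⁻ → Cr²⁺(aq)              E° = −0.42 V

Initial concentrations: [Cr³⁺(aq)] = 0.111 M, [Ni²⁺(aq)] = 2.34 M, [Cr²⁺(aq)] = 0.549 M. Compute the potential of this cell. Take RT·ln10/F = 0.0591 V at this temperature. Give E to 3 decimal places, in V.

+0.232 V

Since E°(Ni²⁺/Ni) > E°(Cr³⁺/Cr²⁺), Ni²⁺/Ni serves as the cathode.
E°cell = E°cat − E°an = −0.24 − (−0.42) = +0.18 V; n = 2.
For the overall reaction Ni²⁺(aq) + 2 Cr²⁺(aq) → Ni(s) + 2 Cr³⁺(aq), Q = [Cr³⁺(aq)]^2 / ([Ni²⁺(aq)]·[Cr²⁺(aq)]^2) = 0.0175, giving log Q = −1.758.
E = E° − (0.0591/n)·log Q = +0.18 − (0.0591/2)(−1.758) = +0.232 V.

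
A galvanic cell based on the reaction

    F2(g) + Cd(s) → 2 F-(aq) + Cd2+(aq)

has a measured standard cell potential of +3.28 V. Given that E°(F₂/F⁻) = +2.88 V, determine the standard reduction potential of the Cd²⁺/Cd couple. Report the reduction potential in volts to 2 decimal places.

In the reaction as written the F₂/F⁻ couple is reduced (cathode) and Cd²⁺/Cd is oxidized (anode), so E°cell = E°(F₂/F⁻) − E°(Cd²⁺/Cd).
E°(Cd²⁺/Cd) = E°(cathode) − E°cell = +2.88 − (+3.28) = −0.40 V.

−0.40 V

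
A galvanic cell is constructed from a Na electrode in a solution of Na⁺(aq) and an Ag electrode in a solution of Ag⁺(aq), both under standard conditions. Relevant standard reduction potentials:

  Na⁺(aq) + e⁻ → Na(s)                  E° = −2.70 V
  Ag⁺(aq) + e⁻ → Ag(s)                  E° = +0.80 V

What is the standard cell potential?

Of the two couples in this cell, the one with the more positive reduction potential is reduced at the cathode: here that is Ag⁺/Ag (+0.80 V); Na⁺/Na (−2.70 V) is the anode.
E°cell = E°(cathode) − E°(anode) = +0.80 − (−2.70) = +3.50 V.

+3.50 V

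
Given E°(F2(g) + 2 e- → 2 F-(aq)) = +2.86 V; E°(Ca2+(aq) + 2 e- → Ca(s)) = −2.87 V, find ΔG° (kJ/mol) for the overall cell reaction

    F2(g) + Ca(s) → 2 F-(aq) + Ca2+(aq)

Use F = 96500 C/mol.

−1106 kJ/mol

In the reaction as written F2(g) is reduced, so the F₂/F⁻ couple is the cathode and Ca²⁺/Ca is the anode.
E°cell = +2.86 − (−2.87) = +5.73 V; balancing electrons gives n = 2.
ΔG° = −nFE°cell = −(2)(96500)(+5.73) J/mol = −1106 kJ/mol.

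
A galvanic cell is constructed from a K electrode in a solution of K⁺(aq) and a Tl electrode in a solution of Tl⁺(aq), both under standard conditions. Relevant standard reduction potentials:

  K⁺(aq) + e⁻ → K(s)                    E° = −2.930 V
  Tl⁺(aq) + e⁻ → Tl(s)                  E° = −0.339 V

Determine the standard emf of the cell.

+2.591 V

Of the two couples in this cell, the one with the more positive reduction potential is reduced at the cathode: here that is Tl⁺/Tl (−0.339 V); K⁺/K (−2.930 V) is the anode.
E°cell = E°(cathode) − E°(anode) = −0.339 − (−2.930) = +2.591 V.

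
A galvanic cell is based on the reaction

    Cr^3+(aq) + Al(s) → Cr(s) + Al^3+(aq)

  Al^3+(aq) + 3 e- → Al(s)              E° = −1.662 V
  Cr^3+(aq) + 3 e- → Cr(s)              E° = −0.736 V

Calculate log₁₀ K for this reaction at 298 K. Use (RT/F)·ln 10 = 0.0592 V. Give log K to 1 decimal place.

The Cr³⁺/Cr couple is reduced (cathode); E°cell = −0.736 − (−1.662) = +0.926 V with n = 3.
At equilibrium E = 0, so log K = nE°cell / 0.0592 = (3)(+0.926) / 0.0592 = 46.9.

log K = 46.9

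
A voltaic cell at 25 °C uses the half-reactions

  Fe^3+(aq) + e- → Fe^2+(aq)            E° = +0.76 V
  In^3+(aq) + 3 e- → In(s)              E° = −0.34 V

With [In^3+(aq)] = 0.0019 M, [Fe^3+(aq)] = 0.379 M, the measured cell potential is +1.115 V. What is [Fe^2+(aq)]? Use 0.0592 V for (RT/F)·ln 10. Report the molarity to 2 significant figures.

1.7 M

With Fe³⁺/Fe²⁺ at the cathode and In³⁺/In at the anode, E°cell = +0.76 − (−0.34) = +1.10 V (n = 3).
Since E = E° − (0.0592/n)·log Q, log Q = n(E° − E)/0.0592 = −0.760.
The balanced reaction is 3 Fe^3+(aq) + In(s) → 3 Fe^2+(aq) + In^3+(aq), so Q = ([Fe^2+(aq)]^3·[In^3+(aq)]) / [Fe^3+(aq)]^3.
Solving for the unknown gives log [Fe^2+(aq)] = 0.232, so [Fe^2+(aq)] ≈ 1.7 M.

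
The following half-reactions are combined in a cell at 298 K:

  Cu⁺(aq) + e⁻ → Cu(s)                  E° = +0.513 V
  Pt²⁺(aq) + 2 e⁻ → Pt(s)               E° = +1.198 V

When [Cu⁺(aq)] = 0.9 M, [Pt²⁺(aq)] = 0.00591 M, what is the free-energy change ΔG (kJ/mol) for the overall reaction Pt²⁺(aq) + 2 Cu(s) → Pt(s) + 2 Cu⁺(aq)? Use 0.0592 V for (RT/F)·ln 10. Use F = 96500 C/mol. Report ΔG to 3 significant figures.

E°cell = +1.198 − (+0.513) = +0.685 V; the balanced reaction transfers n = 2 electrons.
The reaction quotient is [Cu⁺(aq)]^2 / [Pt²⁺(aq)] = 137; by Nernst, E = +0.685 − (0.0592/2)(2.137) = +0.6217 V.
ΔG = −nFE = −(2)(96500)(+0.6217) J/mol = −120 kJ/mol.

−120 kJ/mol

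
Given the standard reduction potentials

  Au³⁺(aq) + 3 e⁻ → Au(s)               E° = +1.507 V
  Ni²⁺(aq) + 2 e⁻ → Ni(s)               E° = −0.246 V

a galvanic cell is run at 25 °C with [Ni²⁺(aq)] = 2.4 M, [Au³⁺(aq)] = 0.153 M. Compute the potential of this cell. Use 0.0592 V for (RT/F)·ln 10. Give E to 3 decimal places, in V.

Since E°(Au³⁺/Au) > E°(Ni²⁺/Ni), Au³⁺/Au serves as the cathode.
The standard potential is +1.507 − (−0.246) = +1.753 V and the balanced reaction transfers n = 6 electrons.
The balanced reaction is 2 Au³⁺(aq) + 3 Ni(s) → 2 Au(s) + 3 Ni²⁺(aq), so Q = [Ni²⁺(aq)]^3 / [Au³⁺(aq)]^2 = 591 and log Q = 2.771.
By the Nernst equation, E = +1.753 − (0.0592/6)·(2.771) = +1.726 V.

+1.726 V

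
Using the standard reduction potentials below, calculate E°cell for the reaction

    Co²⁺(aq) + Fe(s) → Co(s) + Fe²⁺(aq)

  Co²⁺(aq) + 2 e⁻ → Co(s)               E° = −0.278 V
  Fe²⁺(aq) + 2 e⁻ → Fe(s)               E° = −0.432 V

+0.154 V

In the reaction as written, Co²⁺(aq) is reduced (cathode) and Fe²⁺(aq) is produced by oxidation at the anode.
E°cell = E°(cathode) − E°(anode) = −0.278 − (−0.432) = +0.154 V.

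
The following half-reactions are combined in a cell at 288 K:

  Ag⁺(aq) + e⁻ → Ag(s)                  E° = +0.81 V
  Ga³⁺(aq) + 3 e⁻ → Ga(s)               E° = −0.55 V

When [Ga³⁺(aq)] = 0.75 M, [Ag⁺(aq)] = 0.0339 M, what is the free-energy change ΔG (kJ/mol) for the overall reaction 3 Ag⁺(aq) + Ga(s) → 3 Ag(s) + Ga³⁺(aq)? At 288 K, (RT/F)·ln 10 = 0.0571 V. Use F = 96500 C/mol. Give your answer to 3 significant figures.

E°cell = +0.81 − (−0.55) = +1.36 V; the balanced reaction transfers n = 3 electrons.
Q = [Ga³⁺(aq)] / [Ag⁺(aq)]^3 = 1.93×10^4, so log Q = 4.284 and E = +1.36 − (0.0571/3)(4.284) = +1.2785 V.
Finally ΔG = −nFE = −(3)(96500 C/mol)(+1.2785 V) = −370 kJ/mol.

−370 kJ/mol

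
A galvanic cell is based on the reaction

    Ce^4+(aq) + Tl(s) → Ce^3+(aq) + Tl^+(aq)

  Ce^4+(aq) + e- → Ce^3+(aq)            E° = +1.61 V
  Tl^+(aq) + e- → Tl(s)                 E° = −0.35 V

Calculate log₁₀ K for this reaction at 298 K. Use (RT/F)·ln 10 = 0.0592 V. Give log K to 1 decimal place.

The Ce⁴⁺/Ce³⁺ couple is reduced (cathode); E°cell = +1.61 − (−0.35) = +1.96 V with n = 1.
At equilibrium E = 0, so log K = nE°cell / 0.0592 = (1)(+1.96) / 0.0592 = 33.1.

log K = 33.1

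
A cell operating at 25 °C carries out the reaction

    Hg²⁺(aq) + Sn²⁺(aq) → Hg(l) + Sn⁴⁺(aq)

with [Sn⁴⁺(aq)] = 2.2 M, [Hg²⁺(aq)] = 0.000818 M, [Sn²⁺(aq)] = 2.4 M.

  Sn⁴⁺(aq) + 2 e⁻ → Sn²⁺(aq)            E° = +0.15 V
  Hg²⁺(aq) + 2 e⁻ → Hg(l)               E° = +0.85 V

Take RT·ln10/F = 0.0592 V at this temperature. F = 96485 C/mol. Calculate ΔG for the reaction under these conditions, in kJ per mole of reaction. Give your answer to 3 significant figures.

The standard cell potential is +0.85 − (+0.15) = +0.70 V, with n = 2 electrons in the balanced equation.
The reaction quotient is [Sn⁴⁺(aq)] / ([Hg²⁺(aq)]·[Sn²⁺(aq)]) = 1.12×10^3; by Nernst, E = +0.70 − (0.0592/2)(3.049) = +0.6097 V.
ΔG = −nFE = −(2)(96485)(+0.6097) J/mol = −118 kJ/mol.

−118 kJ/mol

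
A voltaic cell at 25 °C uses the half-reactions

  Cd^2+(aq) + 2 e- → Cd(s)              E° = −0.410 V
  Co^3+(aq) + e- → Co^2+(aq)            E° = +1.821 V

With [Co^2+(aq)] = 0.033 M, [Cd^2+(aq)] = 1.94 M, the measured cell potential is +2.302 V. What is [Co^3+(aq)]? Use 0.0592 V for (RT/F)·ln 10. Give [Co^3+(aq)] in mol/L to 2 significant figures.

0.73 M

The Co³⁺/Co²⁺ couple has the larger reduction potential, so it is the cathode: E°cell = +1.821 − (−0.410) = +2.231 V and n = 2.
Rearranging E = E° − (0.0592/n)·log Q gives log Q = 2(+2.231 − (+2.302))/0.0592 = −2.399.
Balancing electrons gives 2 Co^3+(aq) + Cd(s) → 2 Co^2+(aq) + Cd^2+(aq); thus Q = ([Co^2+(aq)]^2·[Cd^2+(aq)]) / [Co^3+(aq)]^2.
Substituting the known concentrations and solving, log [Co^3+(aq)] = −0.138 and [Co^3+(aq)] = 0.73 M.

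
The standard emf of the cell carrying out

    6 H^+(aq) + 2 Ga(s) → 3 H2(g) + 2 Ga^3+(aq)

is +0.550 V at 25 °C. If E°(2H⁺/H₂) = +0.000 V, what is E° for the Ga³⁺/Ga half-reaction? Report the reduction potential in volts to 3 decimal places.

In the reaction as written the 2H⁺/H₂ couple is reduced (cathode) and Ga³⁺/Ga is oxidized (anode), so E°cell = E°(2H⁺/H₂) − E°(Ga³⁺/Ga).
E°(Ga³⁺/Ga) = E°(cathode) − E°cell = +0.000 − (+0.550) = −0.550 V.

−0.550 V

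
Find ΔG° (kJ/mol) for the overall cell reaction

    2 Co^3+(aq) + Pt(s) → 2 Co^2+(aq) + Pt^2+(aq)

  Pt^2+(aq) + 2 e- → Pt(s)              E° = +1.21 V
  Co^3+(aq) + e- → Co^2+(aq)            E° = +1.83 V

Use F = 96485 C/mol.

−120 kJ/mol

In the reaction as written Co^3+(aq) is reduced, so the Co³⁺/Co²⁺ couple is the cathode and Pt²⁺/Pt is the anode.
E°cell = +1.83 − (+1.21) = +0.62 V; balancing electrons gives n = 2.
ΔG° = −nFE°cell = −(2)(96485)(+0.62) J/mol = −120 kJ/mol.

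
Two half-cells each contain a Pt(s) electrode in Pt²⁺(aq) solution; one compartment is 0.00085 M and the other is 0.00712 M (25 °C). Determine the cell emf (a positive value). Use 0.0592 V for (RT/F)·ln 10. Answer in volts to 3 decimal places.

0.027 V

For a concentration cell E°cell = 0, since both electrodes use the same couple.
The compartment with the higher Pt²⁺(aq) concentration (0.00712 M) acts as the cathode; ions are reduced there and produced at the dilute (0.00085 M) anode.
With n = 2, Ecell = −(0.0592/2)·log([dilute]/[conc]) = −(0.0592/2)·log(0.00085/0.00712) = +0.027 V.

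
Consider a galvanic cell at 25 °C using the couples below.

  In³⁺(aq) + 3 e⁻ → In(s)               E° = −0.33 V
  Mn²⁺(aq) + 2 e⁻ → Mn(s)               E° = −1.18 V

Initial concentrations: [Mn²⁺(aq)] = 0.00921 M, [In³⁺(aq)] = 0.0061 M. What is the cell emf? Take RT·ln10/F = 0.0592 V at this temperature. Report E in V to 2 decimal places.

Since E°(In³⁺/In) > E°(Mn²⁺/Mn), In³⁺/In serves as the cathode.
E°cell = −0.33 − (−1.18) = +0.85 V, with n = 6 electrons transferred.
The balanced reaction is 2 In³⁺(aq) + 3 Mn(s) → 2 In(s) + 3 Mn²⁺(aq), so Q = [Mn²⁺(aq)]^3 / [In³⁺(aq)]^2 = 0.021 and log Q = −1.678.
Applying E = E° − (RT ln10/nF)·log Q gives +0.85 − (0.0592/6)(−1.678) = +0.87 V.

+0.87 V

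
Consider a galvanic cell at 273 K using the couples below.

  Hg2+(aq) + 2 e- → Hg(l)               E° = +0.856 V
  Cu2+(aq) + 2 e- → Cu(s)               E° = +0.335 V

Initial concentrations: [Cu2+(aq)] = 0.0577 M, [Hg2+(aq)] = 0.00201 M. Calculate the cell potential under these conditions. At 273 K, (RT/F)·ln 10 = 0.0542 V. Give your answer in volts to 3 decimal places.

The Hg²⁺/Hg couple has the more positive E°, so it is the cathode; Cu²⁺/Cu is the anode.
E°cell = E°cat − E°an = +0.856 − (+0.335) = +0.521 V; n = 2.
The balanced reaction is Hg2+(aq) + Cu(s) → Hg(l) + Cu2+(aq), so Q = [Cu2+(aq)] / [Hg2+(aq)] = 28.7 and log Q = 1.458.
By the Nernst equation, E = +0.521 − (0.0542/2)·(1.458) = +0.481 V.

+0.481 V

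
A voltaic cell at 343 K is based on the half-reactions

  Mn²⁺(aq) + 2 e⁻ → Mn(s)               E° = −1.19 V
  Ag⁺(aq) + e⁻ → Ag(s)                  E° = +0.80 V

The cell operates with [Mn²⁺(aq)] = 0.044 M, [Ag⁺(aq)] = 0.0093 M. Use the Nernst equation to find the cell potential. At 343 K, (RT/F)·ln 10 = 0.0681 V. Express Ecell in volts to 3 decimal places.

+1.898 V

Ag⁺/Ag is reduced (cathode, E° = +0.80 V) and Mn²⁺/Mn is oxidized (anode).
E°cell = E°cat − E°an = +0.80 − (−1.19) = +1.99 V; n = 2.
Balancing gives 2 Ag⁺(aq) + Mn(s) → 2 Ag(s) + Mn²⁺(aq); hence Q = [Mn²⁺(aq)] / [Ag⁺(aq)]^2 = 509 (log Q = 2.706).
By the Nernst equation, E = +1.99 − (0.0681/2)·(2.706) = +1.898 V.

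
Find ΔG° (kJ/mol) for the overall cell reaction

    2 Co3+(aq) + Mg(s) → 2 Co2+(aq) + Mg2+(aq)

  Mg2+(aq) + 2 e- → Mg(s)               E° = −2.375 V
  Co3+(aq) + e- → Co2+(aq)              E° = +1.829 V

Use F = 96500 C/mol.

−811 kJ/mol

In the reaction as written Co3+(aq) is reduced, so the Co³⁺/Co²⁺ couple is the cathode and Mg²⁺/Mg is the anode.
E°cell = +1.829 − (−2.375) = +4.204 V; balancing electrons gives n = 2.
ΔG° = −nFE°cell = −(2)(96500)(+4.204) J/mol = −811 kJ/mol.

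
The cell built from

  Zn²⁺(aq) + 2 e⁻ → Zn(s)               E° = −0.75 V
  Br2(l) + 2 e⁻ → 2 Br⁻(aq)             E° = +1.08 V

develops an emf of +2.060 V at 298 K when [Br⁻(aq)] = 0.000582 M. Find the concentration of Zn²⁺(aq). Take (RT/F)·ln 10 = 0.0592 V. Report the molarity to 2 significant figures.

0.050 M

With Br₂/Br⁻ at the cathode and Zn²⁺/Zn at the anode, E°cell = +1.08 − (−0.75) = +1.83 V (n = 2).
Since E = E° − (0.0592/n)·log Q, log Q = n(E° − E)/0.0592 = −7.770.
The balanced reaction is Br2(l) + Zn(s) → 2 Br⁻(aq) + Zn²⁺(aq), so Q = [Br⁻(aq)]^2·[Zn²⁺(aq)].
Isolating [Zn²⁺(aq)] in Q = 10^{−7.770} yields log [Zn²⁺(aq)] = −1.300, i.e. 0.050 M.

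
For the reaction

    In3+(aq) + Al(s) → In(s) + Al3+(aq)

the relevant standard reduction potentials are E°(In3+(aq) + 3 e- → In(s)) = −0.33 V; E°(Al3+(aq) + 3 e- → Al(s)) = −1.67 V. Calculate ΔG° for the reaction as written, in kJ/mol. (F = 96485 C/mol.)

In the reaction as written In3+(aq) is reduced, so the In³⁺/In couple is the cathode and Al³⁺/Al is the anode.
E°cell = −0.33 − (−1.67) = +1.34 V; balancing electrons gives n = 3.
ΔG° = −nFE°cell = −(3)(96485)(+1.34) J/mol = −388 kJ/mol.

−388 kJ/mol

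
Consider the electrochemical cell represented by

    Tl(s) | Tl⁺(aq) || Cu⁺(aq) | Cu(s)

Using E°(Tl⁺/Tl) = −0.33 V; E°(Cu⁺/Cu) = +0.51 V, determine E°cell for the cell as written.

+0.84 V

By convention the left-hand electrode in cell notation is the anode (oxidation) and the right-hand electrode is the cathode (reduction).
E°cell = E°(right) − E°(left) = +0.51 − (−0.33) = +0.84 V.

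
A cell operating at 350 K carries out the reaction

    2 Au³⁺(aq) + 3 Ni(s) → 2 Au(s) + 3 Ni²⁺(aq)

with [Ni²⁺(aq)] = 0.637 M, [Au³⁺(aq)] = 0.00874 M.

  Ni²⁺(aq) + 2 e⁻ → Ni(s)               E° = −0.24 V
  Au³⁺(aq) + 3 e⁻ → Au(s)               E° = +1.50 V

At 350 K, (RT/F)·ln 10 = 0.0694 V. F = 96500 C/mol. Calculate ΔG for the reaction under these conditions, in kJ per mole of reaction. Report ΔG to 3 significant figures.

−984 kJ/mol

With Au³⁺/Au reduced at the cathode, E°cell = +1.50 − (−0.24) = +1.74 V and n = 6.
Q = [Ni²⁺(aq)]^3 / [Au³⁺(aq)]^2 = 3.38×10^3, so log Q = 3.529 and E = +1.74 − (0.0694/6)(3.529) = +1.6992 V.
Finally ΔG = −nFE = −(6)(96500 C/mol)(+1.6992 V) = −984 kJ/mol.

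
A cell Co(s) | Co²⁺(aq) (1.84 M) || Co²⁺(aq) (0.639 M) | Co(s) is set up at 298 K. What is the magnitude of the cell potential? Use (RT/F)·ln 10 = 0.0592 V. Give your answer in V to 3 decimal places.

0.014 V

For a concentration cell E°cell = 0, since both electrodes use the same couple.
The compartment with the higher Co²⁺(aq) concentration (1.84 M) acts as the cathode; ions are reduced there and produced at the dilute (0.639 M) anode.
With n = 2, Ecell = −(0.0592/2)·log([dilute]/[conc]) = −(0.0592/2)·log(0.639/1.84) = +0.014 V.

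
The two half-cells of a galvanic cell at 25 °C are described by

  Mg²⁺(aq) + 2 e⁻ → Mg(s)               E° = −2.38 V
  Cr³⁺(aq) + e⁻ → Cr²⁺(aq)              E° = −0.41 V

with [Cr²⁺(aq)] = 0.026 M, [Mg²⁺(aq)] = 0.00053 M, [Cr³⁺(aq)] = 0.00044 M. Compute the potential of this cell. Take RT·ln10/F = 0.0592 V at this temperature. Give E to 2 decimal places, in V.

The Cr³⁺/Cr²⁺ couple has the more positive E°, so it is the cathode; Mg²⁺/Mg is the anode.
The standard potential is −0.41 − (−2.38) = +1.97 V and the balanced reaction transfers n = 2 electrons.
For the overall reaction 2 Cr³⁺(aq) + Mg(s) → 2 Cr²⁺(aq) + Mg²⁺(aq), Q = ([Cr²⁺(aq)]^2·[Mg²⁺(aq)]) / [Cr³⁺(aq)]^2 = 1.85, giving log Q = 0.267.
By the Nernst equation, E = +1.97 − (0.0592/2)·(0.267) = +1.96 V.

+1.96 V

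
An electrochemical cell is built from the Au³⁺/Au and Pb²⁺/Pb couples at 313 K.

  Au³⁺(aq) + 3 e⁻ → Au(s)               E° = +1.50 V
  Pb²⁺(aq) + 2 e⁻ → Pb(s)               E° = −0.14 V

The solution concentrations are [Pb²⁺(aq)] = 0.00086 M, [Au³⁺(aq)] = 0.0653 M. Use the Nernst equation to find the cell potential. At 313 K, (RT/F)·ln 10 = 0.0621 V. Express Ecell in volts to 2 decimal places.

The Au³⁺/Au couple has the more positive E°, so it is the cathode; Pb²⁺/Pb is the anode.
E°cell = +1.50 − (−0.14) = +1.64 V, with n = 6 electrons transferred.
Balancing gives 2 Au³⁺(aq) + 3 Pb(s) → 2 Au(s) + 3 Pb²⁺(aq); hence Q = [Pb²⁺(aq)]^3 / [Au³⁺(aq)]^2 = 1.49×10^−7 (log Q = −6.826).
By the Nernst equation, E = +1.64 − (0.0621/6)·(−6.826) = +1.71 V.

+1.71 V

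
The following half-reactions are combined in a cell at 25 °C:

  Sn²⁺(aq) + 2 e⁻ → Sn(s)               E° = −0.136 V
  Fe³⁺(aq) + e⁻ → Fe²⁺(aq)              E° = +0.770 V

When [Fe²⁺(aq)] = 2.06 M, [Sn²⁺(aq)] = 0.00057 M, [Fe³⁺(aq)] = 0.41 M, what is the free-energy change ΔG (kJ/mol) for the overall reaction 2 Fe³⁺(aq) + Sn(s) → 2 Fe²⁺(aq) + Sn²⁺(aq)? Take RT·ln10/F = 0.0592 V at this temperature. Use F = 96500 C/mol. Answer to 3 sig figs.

E°cell = +0.770 − (−0.136) = +0.906 V; the balanced reaction transfers n = 2 electrons.
Q = ([Fe²⁺(aq)]^2·[Sn²⁺(aq)]) / [Fe³⁺(aq)]^2 = 0.0144, so log Q = −1.842 and E = +0.906 − (0.0592/2)(−1.842) = +0.9605 V.
ΔG = −nFE = −(2)(96500)(+0.9605) J/mol = −185 kJ/mol.

−185 kJ/mol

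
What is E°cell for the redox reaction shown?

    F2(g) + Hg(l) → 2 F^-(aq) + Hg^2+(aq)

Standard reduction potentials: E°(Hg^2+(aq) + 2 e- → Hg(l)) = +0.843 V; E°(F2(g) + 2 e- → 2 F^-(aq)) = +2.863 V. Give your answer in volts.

In the reaction as written, F2(g) is reduced (cathode) and Hg^2+(aq) is produced by oxidation at the anode.
E°cell = E°(cathode) − E°(anode) = +2.863 − (+0.843) = +2.020 V.

+2.020 V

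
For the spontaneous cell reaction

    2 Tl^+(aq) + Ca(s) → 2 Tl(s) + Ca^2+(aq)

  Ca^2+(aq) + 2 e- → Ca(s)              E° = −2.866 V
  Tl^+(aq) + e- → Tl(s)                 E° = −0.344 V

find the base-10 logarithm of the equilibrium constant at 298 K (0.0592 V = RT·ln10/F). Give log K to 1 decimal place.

log K = 85.2

The Tl⁺/Tl couple is reduced (cathode); E°cell = −0.344 − (−2.866) = +2.522 V with n = 2.
At equilibrium E = 0, so log K = nE°cell / 0.0592 = (2)(+2.522) / 0.0592 = 85.2.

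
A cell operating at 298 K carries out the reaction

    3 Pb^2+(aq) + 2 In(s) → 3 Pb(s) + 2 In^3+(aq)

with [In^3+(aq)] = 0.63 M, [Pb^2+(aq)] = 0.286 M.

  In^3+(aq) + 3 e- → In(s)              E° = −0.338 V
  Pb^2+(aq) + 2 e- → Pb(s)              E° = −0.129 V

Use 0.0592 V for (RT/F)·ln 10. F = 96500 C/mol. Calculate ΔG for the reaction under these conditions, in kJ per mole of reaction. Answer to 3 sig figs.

−114 kJ/mol

E°cell = −0.129 − (−0.338) = +0.209 V; the balanced reaction transfers n = 6 electrons.
Q = [In^3+(aq)]^2 / [Pb^2+(aq)]^3 = 17, so log Q = 1.230 and E = +0.209 − (0.0592/6)(1.230) = +0.1969 V.
Then ΔG = −nFE = −6 × 96500 × +0.1969 J/mol = −114 kJ/mol.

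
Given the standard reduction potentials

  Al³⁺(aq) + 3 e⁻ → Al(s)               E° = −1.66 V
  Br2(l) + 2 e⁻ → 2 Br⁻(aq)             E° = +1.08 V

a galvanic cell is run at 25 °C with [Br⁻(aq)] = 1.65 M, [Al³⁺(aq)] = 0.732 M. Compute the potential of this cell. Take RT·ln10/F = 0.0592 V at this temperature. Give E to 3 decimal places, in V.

Since E°(Br₂/Br⁻) > E°(Al³⁺/Al), Br₂/Br⁻ serves as the cathode.
The standard potential is +1.08 − (−1.66) = +2.74 V and the balanced reaction transfers n = 6 electrons.
For the overall reaction 3 Br2(l) + 2 Al(s) → 6 Br⁻(aq) + 2 Al³⁺(aq), Q = [Br⁻(aq)]^6·[Al³⁺(aq)]^2 = 10.8, giving log Q = 1.034.
E = E° − (0.0592/n)·log Q = +2.74 − (0.0592/6)(1.034) = +2.730 V.

+2.730 V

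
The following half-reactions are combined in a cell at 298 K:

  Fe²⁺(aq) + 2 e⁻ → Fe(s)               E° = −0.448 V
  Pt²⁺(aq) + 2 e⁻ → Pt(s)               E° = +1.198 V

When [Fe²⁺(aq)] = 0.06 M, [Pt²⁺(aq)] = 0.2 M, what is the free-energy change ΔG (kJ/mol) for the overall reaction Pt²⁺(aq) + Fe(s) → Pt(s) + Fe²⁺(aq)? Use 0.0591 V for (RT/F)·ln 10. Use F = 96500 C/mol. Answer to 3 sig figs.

−321 kJ/mol

E°cell = +1.198 − (−0.448) = +1.646 V; the balanced reaction transfers n = 2 electrons.
Here Q = [Fe²⁺(aq)] / [Pt²⁺(aq)] = 0.3 (log Q = −0.523), giving E = +1.646 − (0.0591/2)·(−0.523) = +1.6615 V.
ΔG = −nFE = −(2)(96500)(+1.6615) J/mol = −321 kJ/mol.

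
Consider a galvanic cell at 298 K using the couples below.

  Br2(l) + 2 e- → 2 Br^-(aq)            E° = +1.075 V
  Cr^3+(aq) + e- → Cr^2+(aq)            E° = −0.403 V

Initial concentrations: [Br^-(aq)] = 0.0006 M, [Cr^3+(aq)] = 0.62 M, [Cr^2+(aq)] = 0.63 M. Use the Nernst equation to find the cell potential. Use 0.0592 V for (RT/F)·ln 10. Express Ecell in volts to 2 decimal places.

+1.67 V

Br₂/Br⁻ is reduced (cathode, E° = +1.075 V) and Cr³⁺/Cr²⁺ is oxidized (anode).
E°cell = E°cat − E°an = +1.075 − (−0.403) = +1.478 V; n = 2.
Balancing gives Br2(l) + 2 Cr^2+(aq) → 2 Br^-(aq) + 2 Cr^3+(aq); hence Q = ([Br^-(aq)]^2·[Cr^3+(aq)]^2) / [Cr^2+(aq)]^2 = 3.49×10^−7 (log Q = −6.458).
E = E° − (0.0592/n)·log Q = +1.478 − (0.0592/2)(−6.458) = +1.67 V.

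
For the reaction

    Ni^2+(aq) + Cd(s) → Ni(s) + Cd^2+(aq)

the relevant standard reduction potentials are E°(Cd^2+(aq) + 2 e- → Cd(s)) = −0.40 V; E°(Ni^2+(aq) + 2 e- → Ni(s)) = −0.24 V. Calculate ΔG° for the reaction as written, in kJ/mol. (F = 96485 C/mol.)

−30.9 kJ/mol

In the reaction as written Ni^2+(aq) is reduced, so the Ni²⁺/Ni couple is the cathode and Cd²⁺/Cd is the anode.
E°cell = −0.24 − (−0.40) = +0.16 V; balancing electrons gives n = 2.
ΔG° = −nFE°cell = −(2)(96485)(+0.16) J/mol = −30.9 kJ/mol.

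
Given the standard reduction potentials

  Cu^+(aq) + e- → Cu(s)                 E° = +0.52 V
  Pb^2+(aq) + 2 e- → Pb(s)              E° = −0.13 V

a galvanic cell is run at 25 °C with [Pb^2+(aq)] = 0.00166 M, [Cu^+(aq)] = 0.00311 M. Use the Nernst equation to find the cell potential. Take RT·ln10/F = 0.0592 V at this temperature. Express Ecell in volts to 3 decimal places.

Since E°(Cu⁺/Cu) > E°(Pb²⁺/Pb), Cu⁺/Cu serves as the cathode.
E°cell = +0.52 − (−0.13) = +0.65 V, with n = 2 electrons transferred.
For the overall reaction 2 Cu^+(aq) + Pb(s) → 2 Cu(s) + Pb^2+(aq), Q = [Pb^2+(aq)] / [Cu^+(aq)]^2 = 172, giving log Q = 2.235.
Applying E = E° − (RT ln10/nF)·log Q gives +0.65 − (0.0592/2)(2.235) = +0.584 V.

+0.584 V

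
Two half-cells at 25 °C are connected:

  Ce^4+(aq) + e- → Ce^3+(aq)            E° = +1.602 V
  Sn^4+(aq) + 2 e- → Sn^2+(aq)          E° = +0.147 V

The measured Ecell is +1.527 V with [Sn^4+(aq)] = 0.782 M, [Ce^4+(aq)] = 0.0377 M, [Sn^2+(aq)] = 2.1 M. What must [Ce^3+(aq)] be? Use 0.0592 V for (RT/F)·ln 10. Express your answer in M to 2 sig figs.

0.0038 M

Ce⁴⁺/Ce³⁺ is the cathode (higher E°); E°cell = +1.602 − (+0.147) = +1.455 V with n = 2.
From the Nernst equation, log Q = n(E° − E)/0.0592 = 2·(+1.455 − (+1.527))/0.0592 = −2.432.
For 2 Ce^4+(aq) + Sn^2+(aq) → 2 Ce^3+(aq) + Sn^4+(aq), the reaction quotient is Q = ([Ce^3+(aq)]^2·[Sn^4+(aq)]) / ([Ce^4+(aq)]^2·[Sn^2+(aq)]).
Isolating [Ce^3+(aq)] in Q = 10^{−2.432} yields log [Ce^3+(aq)] = −2.425, i.e. 0.0038 M.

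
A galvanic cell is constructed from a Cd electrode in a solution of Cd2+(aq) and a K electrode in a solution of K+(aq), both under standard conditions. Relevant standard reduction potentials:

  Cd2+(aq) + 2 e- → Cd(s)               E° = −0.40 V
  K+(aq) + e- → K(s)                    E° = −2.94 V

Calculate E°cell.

+2.54 V

Of the two couples in this cell, the one with the more positive reduction potential is reduced at the cathode: here that is Cd²⁺/Cd (−0.40 V); K⁺/K (−2.94 V) is the anode.
E°cell = E°(cathode) − E°(anode) = −0.40 − (−2.94) = +2.54 V.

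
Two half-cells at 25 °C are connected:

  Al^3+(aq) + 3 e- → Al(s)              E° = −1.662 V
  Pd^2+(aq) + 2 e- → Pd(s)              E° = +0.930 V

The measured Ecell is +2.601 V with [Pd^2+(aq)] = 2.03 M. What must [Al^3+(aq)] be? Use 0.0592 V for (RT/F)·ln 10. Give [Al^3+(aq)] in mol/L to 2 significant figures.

With Pd²⁺/Pd at the cathode and Al³⁺/Al at the anode, E°cell = +0.930 − (−1.662) = +2.592 V (n = 6).
Rearranging E = E° − (0.0592/n)·log Q gives log Q = 6(+2.592 − (+2.601))/0.0592 = −0.912.
Balancing electrons gives 3 Pd^2+(aq) + 2 Al(s) → 3 Pd(s) + 2 Al^3+(aq); thus Q = [Al^3+(aq)]^2 / [Pd^2+(aq)]^3.
Substituting the known concentrations and solving, log [Al^3+(aq)] = 0.005 and [Al^3+(aq)] = 1.0 M.

1.0 M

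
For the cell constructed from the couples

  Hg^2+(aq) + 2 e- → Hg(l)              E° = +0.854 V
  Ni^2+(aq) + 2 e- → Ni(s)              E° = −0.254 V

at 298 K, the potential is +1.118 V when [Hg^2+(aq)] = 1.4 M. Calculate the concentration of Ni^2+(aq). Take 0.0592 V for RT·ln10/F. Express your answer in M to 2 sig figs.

Hg²⁺/Hg is the cathode (higher E°); E°cell = +0.854 − (−0.254) = +1.108 V with n = 2.
Since E = E° − (0.0592/n)·log Q, log Q = n(E° − E)/0.0592 = −0.338.
For Hg^2+(aq) + Ni(s) → Hg(l) + Ni^2+(aq), the reaction quotient is Q = [Ni^2+(aq)] / [Hg^2+(aq)].
Isolating [Ni^2+(aq)] in Q = 10^{−0.338} yields log [Ni^2+(aq)] = −0.192, i.e. 0.64 M.

0.64 M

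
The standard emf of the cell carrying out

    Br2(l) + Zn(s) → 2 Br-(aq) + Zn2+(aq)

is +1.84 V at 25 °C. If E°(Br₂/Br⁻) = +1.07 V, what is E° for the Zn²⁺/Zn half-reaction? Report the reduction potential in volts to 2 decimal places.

In the reaction as written the Br₂/Br⁻ couple is reduced (cathode) and Zn²⁺/Zn is oxidized (anode), so E°cell = E°(Br₂/Br⁻) − E°(Zn²⁺/Zn).
E°(Zn²⁺/Zn) = E°(cathode) − E°cell = +1.07 − (+1.84) = −0.77 V.

−0.77 V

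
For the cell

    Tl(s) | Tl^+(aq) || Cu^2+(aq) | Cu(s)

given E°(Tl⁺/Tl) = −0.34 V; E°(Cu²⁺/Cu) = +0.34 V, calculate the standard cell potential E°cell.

+0.68 V

By convention the left-hand electrode in cell notation is the anode (oxidation) and the right-hand electrode is the cathode (reduction).
E°cell = E°(right) − E°(left) = +0.34 − (−0.34) = +0.68 V.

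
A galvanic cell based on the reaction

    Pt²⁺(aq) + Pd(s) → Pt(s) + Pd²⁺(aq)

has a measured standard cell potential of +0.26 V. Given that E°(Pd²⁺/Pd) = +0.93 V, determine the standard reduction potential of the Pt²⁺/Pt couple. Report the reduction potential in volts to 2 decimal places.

+1.19 V

In the reaction as written the Pt²⁺/Pt couple is reduced (cathode) and Pd²⁺/Pd is oxidized (anode), so E°cell = E°(Pt²⁺/Pt) − E°(Pd²⁺/Pd).
E°(Pt²⁺/Pt) = E°cell + E°(anode) = +0.26 + (+0.93) = +1.19 V.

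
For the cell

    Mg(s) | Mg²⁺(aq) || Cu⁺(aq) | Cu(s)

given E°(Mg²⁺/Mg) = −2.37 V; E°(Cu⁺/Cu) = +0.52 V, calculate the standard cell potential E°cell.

+2.89 V

By convention the left-hand electrode in cell notation is the anode (oxidation) and the right-hand electrode is the cathode (reduction).
E°cell = E°(right) − E°(left) = +0.52 − (−2.37) = +2.89 V.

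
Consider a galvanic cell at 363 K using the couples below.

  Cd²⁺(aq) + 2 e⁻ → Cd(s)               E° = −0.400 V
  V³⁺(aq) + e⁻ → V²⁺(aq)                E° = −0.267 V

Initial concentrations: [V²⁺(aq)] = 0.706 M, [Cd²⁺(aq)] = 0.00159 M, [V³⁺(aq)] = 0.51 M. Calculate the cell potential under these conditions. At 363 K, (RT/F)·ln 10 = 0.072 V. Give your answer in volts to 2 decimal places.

Since E°(V³⁺/V²⁺) > E°(Cd²⁺/Cd), V³⁺/V²⁺ serves as the cathode.
The standard potential is −0.267 − (−0.400) = +0.133 V and the balanced reaction transfers n = 2 electrons.
The balanced reaction is 2 V³⁺(aq) + Cd(s) → 2 V²⁺(aq) + Cd²⁺(aq), so Q = ([V²⁺(aq)]^2·[Cd²⁺(aq)]) / [V³⁺(aq)]^2 = 0.00305 and log Q = −2.516.
E = E° − (0.072/n)·log Q = +0.133 − (0.072/2)(−2.516) = +0.22 V.

+0.22 V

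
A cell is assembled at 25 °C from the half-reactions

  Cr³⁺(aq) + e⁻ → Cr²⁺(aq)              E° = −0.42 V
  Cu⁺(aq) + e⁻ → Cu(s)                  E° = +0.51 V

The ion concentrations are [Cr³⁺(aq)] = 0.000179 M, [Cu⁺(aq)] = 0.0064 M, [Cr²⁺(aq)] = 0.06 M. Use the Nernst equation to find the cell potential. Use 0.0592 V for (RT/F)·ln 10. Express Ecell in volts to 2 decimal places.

+0.95 V

Since E°(Cu⁺/Cu) > E°(Cr³⁺/Cr²⁺), Cu⁺/Cu serves as the cathode.
The standard potential is +0.51 − (−0.42) = +0.93 V and the balanced reaction transfers n = 1 electron.
The balanced reaction is Cu⁺(aq) + Cr²⁺(aq) → Cu(s) + Cr³⁺(aq), so Q = [Cr³⁺(aq)] / ([Cu⁺(aq)]·[Cr²⁺(aq)]) = 0.466 and log Q = −0.331.
E = E° − (0.0592/n)·log Q = +0.93 − (0.0592/1)(−0.331) = +0.95 V.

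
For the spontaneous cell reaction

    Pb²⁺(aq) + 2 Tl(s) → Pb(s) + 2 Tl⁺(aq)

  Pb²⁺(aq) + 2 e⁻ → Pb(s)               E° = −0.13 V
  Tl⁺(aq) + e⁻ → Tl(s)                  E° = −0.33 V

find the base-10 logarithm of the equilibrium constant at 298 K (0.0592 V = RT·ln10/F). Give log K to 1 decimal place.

log K = 6.8

The Pb²⁺/Pb couple is reduced (cathode); E°cell = −0.13 − (−0.33) = +0.20 V with n = 2.
At equilibrium E = 0, so log K = nE°cell / 0.0592 = (2)(+0.20) / 0.0592 = 6.8.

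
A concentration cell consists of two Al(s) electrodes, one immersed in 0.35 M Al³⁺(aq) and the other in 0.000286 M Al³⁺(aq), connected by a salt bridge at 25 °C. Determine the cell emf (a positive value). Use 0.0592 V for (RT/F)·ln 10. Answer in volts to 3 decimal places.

0.061 V

For a concentration cell E°cell = 0, since both electrodes use the same couple.
The compartment with the higher Al³⁺(aq) concentration (0.35 M) acts as the cathode; ions are reduced there and produced at the dilute (0.000286 M) anode.
With n = 3, Ecell = −(0.0592/3)·log([dilute]/[conc]) = −(0.0592/3)·log(0.000286/0.35) = +0.061 V.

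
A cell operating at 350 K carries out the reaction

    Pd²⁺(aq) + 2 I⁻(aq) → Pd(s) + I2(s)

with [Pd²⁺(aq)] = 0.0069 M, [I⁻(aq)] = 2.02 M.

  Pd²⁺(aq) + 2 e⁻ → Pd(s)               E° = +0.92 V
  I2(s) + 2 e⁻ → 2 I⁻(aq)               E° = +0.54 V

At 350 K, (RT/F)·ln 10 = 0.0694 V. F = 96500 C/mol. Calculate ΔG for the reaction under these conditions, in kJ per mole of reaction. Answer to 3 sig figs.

E°cell = +0.92 − (+0.54) = +0.38 V; the balanced reaction transfers n = 2 electrons.
The reaction quotient is 1 / ([Pd²⁺(aq)]·[I⁻(aq)]^2) = 35.5; by Nernst, E = +0.38 − (0.0694/2)(1.550) = +0.3262 V.
ΔG = −nFE = −(2)(96500)(+0.3262) J/mol = −63.0 kJ/mol.

−63.0 kJ/mol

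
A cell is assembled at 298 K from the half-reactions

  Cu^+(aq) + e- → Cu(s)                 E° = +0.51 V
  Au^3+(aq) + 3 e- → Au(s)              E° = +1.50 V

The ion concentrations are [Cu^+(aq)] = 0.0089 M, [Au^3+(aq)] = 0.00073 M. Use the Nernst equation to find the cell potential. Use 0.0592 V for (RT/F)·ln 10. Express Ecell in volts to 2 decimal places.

+1.05 V

Since E°(Au³⁺/Au) > E°(Cu⁺/Cu), Au³⁺/Au serves as the cathode.
E°cell = E°cat − E°an = +1.50 − (+0.51) = +0.99 V; n = 3.
The balanced reaction is Au^3+(aq) + 3 Cu(s) → Au(s) + 3 Cu^+(aq), so Q = [Cu^+(aq)]^3 / [Au^3+(aq)] = 0.000966 and log Q = −3.015.
E = E° − (0.0592/n)·log Q = +0.99 − (0.0592/3)(−3.015) = +1.05 V.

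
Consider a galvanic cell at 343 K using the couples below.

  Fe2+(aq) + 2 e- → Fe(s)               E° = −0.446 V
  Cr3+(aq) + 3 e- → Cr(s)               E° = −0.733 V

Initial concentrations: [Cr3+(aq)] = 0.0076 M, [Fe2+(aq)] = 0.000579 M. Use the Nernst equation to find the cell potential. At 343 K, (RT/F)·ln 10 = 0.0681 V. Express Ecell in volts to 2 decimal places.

+0.22 V

Since E°(Fe²⁺/Fe) > E°(Cr³⁺/Cr), Fe²⁺/Fe serves as the cathode.
E°cell = −0.446 − (−0.733) = +0.287 V, with n = 6 electrons transferred.
For the overall reaction 3 Fe2+(aq) + 2 Cr(s) → 3 Fe(s) + 2 Cr3+(aq), Q = [Cr3+(aq)]^2 / [Fe2+(aq)]^3 = 2.98×10^5, giving log Q = 5.474.
E = E° − (0.0681/n)·log Q = +0.287 − (0.0681/6)(5.474) = +0.22 V.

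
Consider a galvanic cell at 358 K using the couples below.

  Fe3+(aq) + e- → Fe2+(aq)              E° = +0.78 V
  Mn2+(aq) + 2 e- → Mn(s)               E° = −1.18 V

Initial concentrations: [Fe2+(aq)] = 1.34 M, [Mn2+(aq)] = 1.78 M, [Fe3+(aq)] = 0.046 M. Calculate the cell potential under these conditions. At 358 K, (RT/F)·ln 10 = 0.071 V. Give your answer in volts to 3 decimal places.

+1.847 V

Fe³⁺/Fe²⁺ is reduced (cathode, E° = +0.78 V) and Mn²⁺/Mn is oxidized (anode).
The standard potential is +0.78 − (−1.18) = +1.96 V and the balanced reaction transfers n = 2 electrons.
The balanced reaction is 2 Fe3+(aq) + Mn(s) → 2 Fe2+(aq) + Mn2+(aq), so Q = ([Fe2+(aq)]^2·[Mn2+(aq)]) / [Fe3+(aq)]^2 = 1.51×10^3 and log Q = 3.179.
E = E° − (0.071/n)·log Q = +1.96 − (0.071/2)(3.179) = +1.847 V.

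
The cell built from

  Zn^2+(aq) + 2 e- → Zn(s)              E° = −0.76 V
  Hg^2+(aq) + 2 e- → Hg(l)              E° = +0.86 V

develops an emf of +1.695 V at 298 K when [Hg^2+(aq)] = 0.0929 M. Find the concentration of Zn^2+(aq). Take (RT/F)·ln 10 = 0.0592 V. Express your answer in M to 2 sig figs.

0.00027 M

With Hg²⁺/Hg at the cathode and Zn²⁺/Zn at the anode, E°cell = +0.86 − (−0.76) = +1.62 V (n = 2).
Rearranging E = E° − (0.0592/n)·log Q gives log Q = 2(+1.62 − (+1.695))/0.0592 = −2.534.
Balancing electrons gives Hg^2+(aq) + Zn(s) → Hg(l) + Zn^2+(aq); thus Q = [Zn^2+(aq)] / [Hg^2+(aq)].
Substituting the known concentrations and solving, log [Zn^2+(aq)] = −3.566 and [Zn^2+(aq)] = 0.00027 M.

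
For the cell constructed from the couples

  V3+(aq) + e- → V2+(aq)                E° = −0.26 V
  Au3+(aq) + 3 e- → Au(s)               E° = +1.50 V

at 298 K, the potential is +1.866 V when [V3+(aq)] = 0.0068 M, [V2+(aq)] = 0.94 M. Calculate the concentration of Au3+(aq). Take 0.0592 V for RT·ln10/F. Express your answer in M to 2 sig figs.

0.089 M

Au³⁺/Au is the cathode (higher E°); E°cell = +1.50 − (−0.26) = +1.76 V with n = 3.
Rearranging E = E° − (0.0592/n)·log Q gives log Q = 3(+1.76 − (+1.866))/0.0592 = −5.372.
Balancing electrons gives Au3+(aq) + 3 V2+(aq) → Au(s) + 3 V3+(aq); thus Q = [V3+(aq)]^3 / ([Au3+(aq)]·[V2+(aq)]^3).
Substituting the known concentrations and solving, log [Au3+(aq)] = −1.050 and [Au3+(aq)] = 0.089 M.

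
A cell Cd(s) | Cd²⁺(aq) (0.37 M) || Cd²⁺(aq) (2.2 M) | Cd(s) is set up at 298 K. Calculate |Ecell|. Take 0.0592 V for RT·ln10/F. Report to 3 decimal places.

0.023 V

For a concentration cell E°cell = 0, since both electrodes use the same couple.
The compartment with the higher Cd²⁺(aq) concentration (2.2 M) acts as the cathode; ions are reduced there and produced at the dilute (0.37 M) anode.
With n = 2, Ecell = −(0.0592/2)·log([dilute]/[conc]) = −(0.0592/2)·log(0.37/2.2) = +0.023 V.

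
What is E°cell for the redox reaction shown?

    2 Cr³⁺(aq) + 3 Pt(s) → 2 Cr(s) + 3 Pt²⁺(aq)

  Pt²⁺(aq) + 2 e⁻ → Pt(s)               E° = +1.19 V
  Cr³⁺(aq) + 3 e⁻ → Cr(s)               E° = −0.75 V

−1.94 V

Cr³⁺(aq) gains electrons, so the Cr³⁺/Cr couple is the cathode; the Pt²⁺/Pt couple is the anode.
E°cell = E°(cathode) − E°(anode) = −0.75 − (+1.19) = −1.94 V.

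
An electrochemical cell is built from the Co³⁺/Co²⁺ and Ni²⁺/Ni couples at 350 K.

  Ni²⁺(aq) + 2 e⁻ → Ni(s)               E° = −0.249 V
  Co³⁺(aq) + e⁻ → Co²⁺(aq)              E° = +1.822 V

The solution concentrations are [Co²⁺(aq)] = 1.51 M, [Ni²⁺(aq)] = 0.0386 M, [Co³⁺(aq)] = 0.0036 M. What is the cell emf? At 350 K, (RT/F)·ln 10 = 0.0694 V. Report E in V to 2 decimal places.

+1.94 V

Since E°(Co³⁺/Co²⁺) > E°(Ni²⁺/Ni), Co³⁺/Co²⁺ serves as the cathode.
The standard potential is +1.822 − (−0.249) = +2.071 V and the balanced reaction transfers n = 2 electrons.
Balancing gives 2 Co³⁺(aq) + Ni(s) → 2 Co²⁺(aq) + Ni²⁺(aq); hence Q = ([Co²⁺(aq)]^2·[Ni²⁺(aq)]) / [Co³⁺(aq)]^2 = 6.79×10^3 (log Q = 3.832).
E = E° − (0.0694/n)·log Q = +2.071 − (0.0694/2)(3.832) = +1.94 V.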